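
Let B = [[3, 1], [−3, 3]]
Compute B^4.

B^2 = [[6, 6], [−18, 6]]
B^3 = [[0, 24], [−72, 0]]
B^4 = [[−72, 72], [−216, −72]]

[[−72, 72], [−216, −72]]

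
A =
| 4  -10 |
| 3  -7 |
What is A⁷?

tr A = -3 and det A = 2, so the characteristic polynomial is λ² − (-3)λ + (2) with roots -2 and -1.
Eigenvectors give P = [[5, 2], [3, 1]] with P⁻¹ = [[-1, 2], [3, -5]], and A = P·diag(-2, -1)·P⁻¹.
Then A⁷ = P·diag(-128, -1)·P⁻¹ = [[-640, -2], [-384, -1]] · [[-1, 2], [3, -5]] = [[634, -1270], [381, -763]].

[[634, -1270], [381, -763]]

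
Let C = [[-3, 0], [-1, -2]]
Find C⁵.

[[-243, 0], [-211, -32]]

tr C = -5 and det C = 6, so the characteristic polynomial is λ² − (-5)λ + (6) with roots -3 and -2.
Eigenvectors give P = [[1, 0], [1, -1]] with P⁻¹ = [[1, 0], [1, -1]], and C = P·diag(-3, -2)·P⁻¹.
Then C⁵ = P·diag(-243, -32)·P⁻¹ = [[-243, 0], [-243, 32]] · [[1, 0], [1, -1]] = [[-243, 0], [-211, -32]].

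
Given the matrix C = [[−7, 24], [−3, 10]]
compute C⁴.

tr C = 3 and det C = 2, so the characteristic polynomial is λ² − (3)λ + (2) with roots 1 and 2.
Eigenvectors give P = [[3, −8], [1, −3]] with P⁻¹ = [[3, −8], [1, −3]], and C = P·diag(1, 2)·P⁻¹.
Then C⁴ = P·diag(1, 16)·P⁻¹ = [[3, −128], [1, −48]] · [[3, −8], [1, −3]] = [[−119, 360], [−45, 136]].

[[−119, 360], [−45, 136]]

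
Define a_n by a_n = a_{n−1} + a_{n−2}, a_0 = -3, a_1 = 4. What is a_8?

45

With companion matrix B = [[1, 1], [1, 0]], [a_n, a_{n−1}]ᵀ = B·[a_{n−1}, a_{n−2}]ᵀ, so [a_8, a_7]ᵀ = B⁷·[a_1, a_0]ᵀ.
B⁷ = [[21, 13], [13, 8]], giving [a_8, a_7]ᵀ = [[45], [28]].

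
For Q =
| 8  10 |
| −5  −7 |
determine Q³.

[[62, 70], [−35, −43]]

tr Q = 1 and det Q = −6, so the characteristic polynomial is λ² − (1)λ + (−6) with roots −2 and 3.
Eigenvectors give P = [[1, −2], [−1, 1]] with P⁻¹ = [[−1, −2], [−1, −1]], and Q = P·diag(−2, 3)·P⁻¹.
Then Q³ = P·diag(−8, 27)·P⁻¹ = [[−8, −54], [8, 27]] · [[−1, −2], [−1, −1]] = [[62, 70], [−35, −43]].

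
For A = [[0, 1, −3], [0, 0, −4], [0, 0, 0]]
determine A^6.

[[0, 0, 0], [0, 0, 0], [0, 0, 0]]

A is strictly triangular, hence nilpotent: A^3 = 0, so A^6 = 0.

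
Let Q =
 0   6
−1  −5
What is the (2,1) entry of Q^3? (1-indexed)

tr Q = −5 and det Q = 6, so the characteristic polynomial is λ² − (−5)λ + (6) with roots −3 and −2.
Eigenvectors give P = [[2, 3], [−1, −1]] with P⁻¹ = [[−1, −3], [1, 2]], and Q = P·diag(−3, −2)·P⁻¹.
Then Q^3 = P·diag(−27, −8)·P⁻¹ = [[−54, −24], [27, 8]] · [[−1, −3], [1, 2]] = [[30, 114], [−19, −65]].

−19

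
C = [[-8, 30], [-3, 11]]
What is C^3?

tr C = 3 and det C = 2, so the characteristic polynomial is λ² − (3)λ + (2) with roots 2 and 1.
Eigenvectors give P = [[-3, -10], [-1, -3]] with P⁻¹ = [[3, -10], [-1, 3]], and C = P·diag(2, 1)·P⁻¹.
Then C^3 = P·diag(8, 1)·P⁻¹ = [[-24, -10], [-8, -3]] · [[3, -10], [-1, 3]] = [[-62, 210], [-21, 71]].

[[-62, 210], [-21, 71]]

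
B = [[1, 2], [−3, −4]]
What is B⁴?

tr B = −3 and det B = 2, so the characteristic polynomial is λ² − (−3)λ + (2) with roots −2 and −1.
Eigenvectors give P = [[−2, −1], [3, 1]] with P⁻¹ = [[1, 1], [−3, −2]], and B = P·diag(−2, −1)·P⁻¹.
Then B⁴ = P·diag(16, 1)·P⁻¹ = [[−32, −1], [48, 1]] · [[1, 1], [−3, −2]] = [[−29, −30], [45, 46]].

[[−29, −30], [45, 46]]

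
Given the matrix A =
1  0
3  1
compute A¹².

A = I + N where N = [[0, 0], [3, 0]] is strictly lower-triangular, so N² = 0.
(I + N)¹² = I + 12·N = [[1, 0], [36, 1]].

[[1, 0], [36, 1]]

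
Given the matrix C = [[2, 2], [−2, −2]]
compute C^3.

[[0, 0], [0, 0]]

C^2 = [[0, 0], [0, 0]]
C^3 = [[0, 0], [0, 0]]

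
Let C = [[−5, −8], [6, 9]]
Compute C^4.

[[−239, −320], [240, 321]]

tr C = 4 and det C = 3, so the characteristic polynomial is λ² − (4)λ + (3) with roots 1 and 3.
Eigenvectors give P = [[4, −1], [−3, 1]] with P⁻¹ = [[1, 1], [3, 4]], and C = P·diag(1, 3)·P⁻¹.
Then C^4 = P·diag(1, 81)·P⁻¹ = [[4, −81], [−3, 81]] · [[1, 1], [3, 4]] = [[−239, −320], [240, 321]].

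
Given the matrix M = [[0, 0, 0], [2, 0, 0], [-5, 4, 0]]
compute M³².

M is strictly triangular, hence nilpotent: M³ = 0, so M³² = 0.

[[0, 0, 0], [0, 0, 0], [0, 0, 0]]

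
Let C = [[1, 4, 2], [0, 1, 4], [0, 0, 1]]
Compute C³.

C = I + N where N = [[0, 4, 2], [0, 0, 4], [0, 0, 0]] is strictly upper-triangular, so N³ = 0.
(I + N)³ = I + 3·N + 3·N² = [[1, 12, 54], [0, 1, 12], [0, 0, 1]].

[[1, 12, 54], [0, 1, 12], [0, 0, 1]]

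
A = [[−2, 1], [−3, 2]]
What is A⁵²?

[[1, 0], [0, 1]]

A² = I (check: tr A = 0 and det A = −1), so A⁵² = I since 52 is even.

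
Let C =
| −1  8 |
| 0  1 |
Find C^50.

[[1, 0], [0, 1]]

C² = I (check: tr C = 0 and det C = −1), so C^50 = I since 50 is even.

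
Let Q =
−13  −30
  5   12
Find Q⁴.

[[211, 390], [−65, −114]]

tr Q = −1 and det Q = −6, so the characteristic polynomial is λ² − (−1)λ + (−6) with roots −3 and 2.
Eigenvectors give P = [[3, −2], [−1, 1]] with P⁻¹ = [[1, 2], [1, 3]], and Q = P·diag(−3, 2)·P⁻¹.
Then Q⁴ = P·diag(81, 16)·P⁻¹ = [[243, −32], [−81, 16]] · [[1, 2], [1, 3]] = [[211, 390], [−65, −114]].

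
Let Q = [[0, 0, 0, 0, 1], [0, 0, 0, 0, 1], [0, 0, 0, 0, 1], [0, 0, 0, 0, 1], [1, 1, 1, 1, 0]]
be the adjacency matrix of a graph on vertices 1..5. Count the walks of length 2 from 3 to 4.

The number of length-2 walks from vertex 3 to vertex 4 is entry (3,4) of Q², where Q is the adjacency matrix.
Q² = [[1, 1, 1, 1, 0], [1, 1, 1, 1, 0], [1, 1, 1, 1, 0], [1, 1, 1, 1, 0], [0, 0, 0, 0, 4]]

1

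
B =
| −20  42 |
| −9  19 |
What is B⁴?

[[106, −210], [45, −89]]

tr B = −1 and det B = −2, so the characteristic polynomial is λ² − (−1)λ + (−2) with roots −2 and 1.
Eigenvectors give P = [[7, 2], [3, 1]] with P⁻¹ = [[1, −2], [−3, 7]], and B = P·diag(−2, 1)·P⁻¹.
Then B⁴ = P·diag(16, 1)·P⁻¹ = [[112, 2], [48, 1]] · [[1, −2], [−3, 7]] = [[106, −210], [45, −89]].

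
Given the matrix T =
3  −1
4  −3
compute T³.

T² = [[5, 0], [0, 5]]
T³ = [[15, −5], [20, −15]]

[[15, −5], [20, −15]]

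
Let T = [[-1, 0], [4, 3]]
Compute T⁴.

tr T = 2 and det T = -3, so the characteristic polynomial is λ² − (2)λ + (-3) with roots -1 and 3.
Eigenvectors give P = [[-1, 0], [1, 1]] with P⁻¹ = [[-1, 0], [1, 1]], and T = P·diag(-1, 3)·P⁻¹.
Then T⁴ = P·diag(1, 81)·P⁻¹ = [[-1, 0], [1, 81]] · [[-1, 0], [1, 1]] = [[1, 0], [80, 81]].

[[1, 0], [80, 81]]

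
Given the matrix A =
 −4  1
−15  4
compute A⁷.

[[−4, 1], [−15, 4]]

A² = I (check: tr A = 0 and det A = −1), so A⁷ = A since 7 is odd.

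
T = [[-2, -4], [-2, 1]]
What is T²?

[[12, 4], [2, 9]]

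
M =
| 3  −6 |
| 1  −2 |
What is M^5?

[[3, −6], [1, −2]]

M² = M (a projection; rank 1, trace 1), so M^5 = M.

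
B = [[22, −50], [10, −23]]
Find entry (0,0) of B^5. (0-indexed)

tr B = −1 and det B = −6, so the characteristic polynomial is λ² − (−1)λ + (−6) with roots −3 and 2.
Eigenvectors give P = [[2, 5], [1, 2]] with P⁻¹ = [[−2, 5], [1, −2]], and B = P·diag(−3, 2)·P⁻¹.
Then B^5 = P·diag(−243, 32)·P⁻¹ = [[−486, 160], [−243, 64]] · [[−2, 5], [1, −2]] = [[1132, −2750], [550, −1343]].

1132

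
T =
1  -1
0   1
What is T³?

T = I + N where N = [[0, -1], [0, 0]] is strictly upper-triangular, so N² = 0.
(I + N)³ = I + 3·N = [[1, -3], [0, 1]].

[[1, -3], [0, 1]]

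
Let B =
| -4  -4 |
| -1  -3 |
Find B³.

[[-108, -164], [-41, -67]]

B² = [[20, 28], [7, 13]]
B³ = [[-108, -164], [-41, -67]]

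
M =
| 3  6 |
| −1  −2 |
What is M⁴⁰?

[[3, 6], [−1, −2]]

M² = M (a projection; rank 1, trace 1), so M⁴⁰ = M.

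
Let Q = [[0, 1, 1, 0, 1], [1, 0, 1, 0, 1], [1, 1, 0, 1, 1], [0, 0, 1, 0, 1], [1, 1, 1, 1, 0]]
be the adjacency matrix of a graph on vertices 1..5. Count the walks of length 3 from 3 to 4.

The number of length-3 walks from vertex 3 to vertex 4 is entry (3,4) of Q³, where Q is the adjacency matrix.
Q² = [[3, 2, 2, 2, 2], [2, 3, 2, 2, 2], [2, 2, 4, 1, 3], [2, 2, 1, 2, 1], [2, 2, 3, 1, 4]]
Q³ = [[6, 7, 9, 4, 9], [7, 6, 9, 4, 9], [9, 9, 8, 7, 9], [4, 4, 7, 2, 7], [9, 9, 9, 7, 8]]

7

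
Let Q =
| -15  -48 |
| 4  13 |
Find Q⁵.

[[-975, -2928], [244, 733]]

tr Q = -2 and det Q = -3, so the characteristic polynomial is λ² − (-2)λ + (-3) with roots -3 and 1.
Eigenvectors give P = [[-4, -3], [1, 1]] with P⁻¹ = [[-1, -3], [1, 4]], and Q = P·diag(-3, 1)·P⁻¹.
Then Q⁵ = P·diag(-243, 1)·P⁻¹ = [[972, -3], [-243, 1]] · [[-1, -3], [1, 4]] = [[-975, -2928], [244, 733]].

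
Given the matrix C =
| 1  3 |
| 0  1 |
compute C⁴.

[[1, 12], [0, 1]]

C = I + N where N = [[0, 3], [0, 0]] is strictly upper-triangular, so N² = 0.
(I + N)⁴ = I + 4·N = [[1, 12], [0, 1]].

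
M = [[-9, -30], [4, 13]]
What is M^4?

[[-399, -1200], [160, 481]]

tr M = 4 and det M = 3, so the characteristic polynomial is λ² − (4)λ + (3) with roots 1 and 3.
Eigenvectors give P = [[3, 5], [-1, -2]] with P⁻¹ = [[2, 5], [-1, -3]], and M = P·diag(1, 3)·P⁻¹.
Then M^4 = P·diag(1, 81)·P⁻¹ = [[3, 405], [-1, -162]] · [[2, 5], [-1, -3]] = [[-399, -1200], [160, 481]].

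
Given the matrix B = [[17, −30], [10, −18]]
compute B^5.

tr B = −1 and det B = −6, so the characteristic polynomial is λ² − (−1)λ + (−6) with roots 2 and −3.
Eigenvectors give P = [[2, −3], [1, −2]] with P⁻¹ = [[2, −3], [1, −2]], and B = P·diag(2, −3)·P⁻¹.
Then B^5 = P·diag(32, −243)·P⁻¹ = [[64, 729], [32, 486]] · [[2, −3], [1, −2]] = [[857, −1650], [550, −1068]].

[[857, −1650], [550, −1068]]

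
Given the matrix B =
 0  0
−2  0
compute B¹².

B is strictly triangular, hence nilpotent: B² = 0, so B¹² = 0.

[[0, 0], [0, 0]]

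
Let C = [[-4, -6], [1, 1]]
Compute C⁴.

[[46, 90], [-15, -29]]

tr C = -3 and det C = 2, so the characteristic polynomial is λ² − (-3)λ + (2) with roots -2 and -1.
Eigenvectors give P = [[3, -2], [-1, 1]] with P⁻¹ = [[1, 2], [1, 3]], and C = P·diag(-2, -1)·P⁻¹.
Then C⁴ = P·diag(16, 1)·P⁻¹ = [[48, -2], [-16, 1]] · [[1, 2], [1, 3]] = [[46, 90], [-15, -29]].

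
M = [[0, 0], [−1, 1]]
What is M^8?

M² = M (a projection; rank 1, trace 1), so M^8 = M.

[[0, 0], [−1, 1]]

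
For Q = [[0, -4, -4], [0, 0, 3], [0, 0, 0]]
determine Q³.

Q is strictly triangular, hence nilpotent: Q³ = 0, so Q³ = 0.

[[0, 0, 0], [0, 0, 0], [0, 0, 0]]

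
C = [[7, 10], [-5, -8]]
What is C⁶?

tr C = -1 and det C = -6, so the characteristic polynomial is λ² − (-1)λ + (-6) with roots -3 and 2.
Eigenvectors give P = [[-1, 2], [1, -1]] with P⁻¹ = [[1, 2], [1, 1]], and C = P·diag(-3, 2)·P⁻¹.
Then C⁶ = P·diag(729, 64)·P⁻¹ = [[-729, 128], [729, -64]] · [[1, 2], [1, 1]] = [[-601, -1330], [665, 1394]].

[[-601, -1330], [665, 1394]]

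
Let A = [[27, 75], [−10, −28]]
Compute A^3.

tr A = −1 and det A = −6, so the characteristic polynomial is λ² − (−1)λ + (−6) with roots 2 and −3.
Eigenvectors give P = [[−3, 5], [1, −2]] with P⁻¹ = [[−2, −5], [−1, −3]], and A = P·diag(2, −3)·P⁻¹.
Then A^3 = P·diag(8, −27)·P⁻¹ = [[−24, −135], [8, 54]] · [[−2, −5], [−1, −3]] = [[183, 525], [−70, −202]].

[[183, 525], [−70, −202]]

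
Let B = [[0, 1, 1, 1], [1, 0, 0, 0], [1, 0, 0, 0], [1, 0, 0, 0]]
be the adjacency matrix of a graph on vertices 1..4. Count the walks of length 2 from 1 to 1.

The number of length-2 walks from vertex 1 to vertex 1 is entry (1,1) of B², where B is the adjacency matrix.
B² = [[3, 0, 0, 0], [0, 1, 1, 1], [0, 1, 1, 1], [0, 1, 1, 1]]

3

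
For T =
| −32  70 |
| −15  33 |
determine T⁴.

[[−374, 910], [−195, 471]]

tr T = 1 and det T = −6, so the characteristic polynomial is λ² − (1)λ + (−6) with roots −2 and 3.
Eigenvectors give P = [[7, 2], [3, 1]] with P⁻¹ = [[1, −2], [−3, 7]], and T = P·diag(−2, 3)·P⁻¹.
Then T⁴ = P·diag(16, 81)·P⁻¹ = [[112, 162], [48, 81]] · [[1, −2], [−3, 7]] = [[−374, 910], [−195, 471]].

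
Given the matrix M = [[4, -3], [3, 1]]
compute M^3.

[[-17, -36], [36, -53]]

M^2 = [[7, -15], [15, -8]]
M^3 = [[-17, -36], [36, -53]]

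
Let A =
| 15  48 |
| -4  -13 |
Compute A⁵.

[[975, 2928], [-244, -733]]

tr A = 2 and det A = -3, so the characteristic polynomial is λ² − (2)λ + (-3) with roots -1 and 3.
Eigenvectors give P = [[-3, -4], [1, 1]] with P⁻¹ = [[1, 4], [-1, -3]], and A = P·diag(-1, 3)·P⁻¹.
Then A⁵ = P·diag(-1, 243)·P⁻¹ = [[3, -972], [-1, 243]] · [[1, 4], [-1, -3]] = [[975, 2928], [-244, -733]].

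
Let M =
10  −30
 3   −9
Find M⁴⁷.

[[10, −30], [3, −9]]

M² = M (a projection; rank 1, trace 1), so M⁴⁷ = M.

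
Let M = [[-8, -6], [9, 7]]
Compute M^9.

[[-1538, -1026], [1539, 1027]]

tr M = -1 and det M = -2, so the characteristic polynomial is λ² − (-1)λ + (-2) with roots 1 and -2.
Eigenvectors give P = [[-2, -1], [3, 1]] with P⁻¹ = [[1, 1], [-3, -2]], and M = P·diag(1, -2)·P⁻¹.
Then M^9 = P·diag(1, -512)·P⁻¹ = [[-2, 512], [3, -512]] · [[1, 1], [-3, -2]] = [[-1538, -1026], [1539, 1027]].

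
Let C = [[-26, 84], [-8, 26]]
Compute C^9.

[[-6656, 21504], [-2048, 6656]]

tr C = 0 and det C = -4, so the characteristic polynomial is λ² − (0)λ + (-4) with roots -2 and 2.
Eigenvectors give P = [[7, 3], [2, 1]] with P⁻¹ = [[1, -3], [-2, 7]], and C = P·diag(-2, 2)·P⁻¹.
Then C^9 = P·diag(-512, 512)·P⁻¹ = [[-3584, 1536], [-1024, 512]] · [[1, -3], [-2, 7]] = [[-6656, 21504], [-2048, 6656]].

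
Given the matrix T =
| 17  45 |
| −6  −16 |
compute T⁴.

tr T = 1 and det T = −2, so the characteristic polynomial is λ² − (1)λ + (−2) with roots 2 and −1.
Eigenvectors give P = [[3, −5], [−1, 2]] with P⁻¹ = [[2, 5], [1, 3]], and T = P·diag(2, −1)·P⁻¹.
Then T⁴ = P·diag(16, 1)·P⁻¹ = [[48, −5], [−16, 2]] · [[2, 5], [1, 3]] = [[91, 225], [−30, −74]].

[[91, 225], [−30, −74]]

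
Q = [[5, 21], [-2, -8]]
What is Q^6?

tr Q = -3 and det Q = 2, so the characteristic polynomial is λ² − (-3)λ + (2) with roots -1 and -2.
Eigenvectors give P = [[-7, -3], [2, 1]] with P⁻¹ = [[-1, -3], [2, 7]], and Q = P·diag(-1, -2)·P⁻¹.
Then Q^6 = P·diag(1, 64)·P⁻¹ = [[-7, -192], [2, 64]] · [[-1, -3], [2, 7]] = [[-377, -1323], [126, 442]].

[[-377, -1323], [126, 442]]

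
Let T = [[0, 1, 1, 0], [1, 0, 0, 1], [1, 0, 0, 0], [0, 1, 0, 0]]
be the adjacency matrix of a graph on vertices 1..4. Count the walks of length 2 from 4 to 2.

The number of length-2 walks from vertex 4 to vertex 2 is entry (4,2) of T², where T is the adjacency matrix.
T² = [[2, 0, 0, 1], [0, 2, 1, 0], [0, 1, 1, 0], [1, 0, 0, 1]]

0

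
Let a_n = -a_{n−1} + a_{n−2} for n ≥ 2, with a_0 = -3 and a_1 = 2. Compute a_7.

With companion matrix B = [[-1, 1], [1, 0]], [a_n, a_{n−1}]ᵀ = B·[a_{n−1}, a_{n−2}]ᵀ, so [a_7, a_6]ᵀ = B^6·[a_1, a_0]ᵀ.
B^6 = [[13, -8], [-8, 5]], giving [a_7, a_6]ᵀ = [[50], [-31]].

50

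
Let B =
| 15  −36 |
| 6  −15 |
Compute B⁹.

tr B = 0 and det B = −9, so the characteristic polynomial is λ² − (0)λ + (−9) with roots −3 and 3.
Eigenvectors give P = [[−2, 3], [−1, 1]] with P⁻¹ = [[1, −3], [1, −2]], and B = P·diag(−3, 3)·P⁻¹.
Then B⁹ = P·diag(−19683, 19683)·P⁻¹ = [[39366, 59049], [19683, 19683]] · [[1, −3], [1, −2]] = [[98415, −236196], [39366, −98415]].

[[98415, −236196], [39366, −98415]]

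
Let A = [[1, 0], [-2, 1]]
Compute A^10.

[[1, 0], [-20, 1]]

A = I + N where N = [[0, 0], [-2, 0]] is strictly lower-triangular, so N^2 = 0.
(I + N)^10 = I + 10·N = [[1, 0], [-20, 1]].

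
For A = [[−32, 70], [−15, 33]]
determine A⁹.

tr A = 1 and det A = −6, so the characteristic polynomial is λ² − (1)λ + (−6) with roots 3 and −2.
Eigenvectors give P = [[2, 7], [1, 3]] with P⁻¹ = [[−3, 7], [1, −2]], and A = P·diag(3, −2)·P⁻¹.
Then A⁹ = P·diag(19683, −512)·P⁻¹ = [[39366, −3584], [19683, −1536]] · [[−3, 7], [1, −2]] = [[−121682, 282730], [−60585, 140853]].

[[−121682, 282730], [−60585, 140853]]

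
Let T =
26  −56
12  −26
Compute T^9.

[[6656, −14336], [3072, −6656]]

tr T = 0 and det T = −4, so the characteristic polynomial is λ² − (0)λ + (−4) with roots 2 and −2.
Eigenvectors give P = [[7, 2], [3, 1]] with P⁻¹ = [[1, −2], [−3, 7]], and T = P·diag(2, −2)·P⁻¹.
Then T^9 = P·diag(512, −512)·P⁻¹ = [[3584, −1024], [1536, −512]] · [[1, −2], [−3, 7]] = [[6656, −14336], [3072, −6656]].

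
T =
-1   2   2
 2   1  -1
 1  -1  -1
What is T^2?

[[7, -2, -6], [-1, 6, 4], [-4, 2, 4]]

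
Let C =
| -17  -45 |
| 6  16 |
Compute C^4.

[[91, 225], [-30, -74]]

tr C = -1 and det C = -2, so the characteristic polynomial is λ² − (-1)λ + (-2) with roots 1 and -2.
Eigenvectors give P = [[5, -3], [-2, 1]] with P⁻¹ = [[-1, -3], [-2, -5]], and C = P·diag(1, -2)·P⁻¹.
Then C^4 = P·diag(1, 16)·P⁻¹ = [[5, -48], [-2, 16]] · [[-1, -3], [-2, -5]] = [[91, 225], [-30, -74]].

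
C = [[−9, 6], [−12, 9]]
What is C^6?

tr C = 0 and det C = −9, so the characteristic polynomial is λ² − (0)λ + (−9) with roots −3 and 3.
Eigenvectors give P = [[1, 1], [1, 2]] with P⁻¹ = [[2, −1], [−1, 1]], and C = P·diag(−3, 3)·P⁻¹.
Then C^6 = P·diag(729, 729)·P⁻¹ = [[729, 729], [729, 1458]] · [[2, −1], [−1, 1]] = [[729, 0], [0, 729]].

[[729, 0], [0, 729]]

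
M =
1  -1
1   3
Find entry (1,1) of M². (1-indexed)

0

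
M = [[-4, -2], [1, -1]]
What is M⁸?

[[12866, 12610], [-6305, -6049]]

tr M = -5 and det M = 6, so the characteristic polynomial is λ² − (-5)λ + (6) with roots -3 and -2.
Eigenvectors give P = [[-2, 1], [1, -1]] with P⁻¹ = [[-1, -1], [-1, -2]], and M = P·diag(-3, -2)·P⁻¹.
Then M⁸ = P·diag(6561, 256)·P⁻¹ = [[-13122, 256], [6561, -256]] · [[-1, -1], [-1, -2]] = [[12866, 12610], [-6305, -6049]].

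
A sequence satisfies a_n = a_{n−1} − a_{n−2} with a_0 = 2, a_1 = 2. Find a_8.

With companion matrix A = [[1, −1], [1, 0]], [a_n, a_{n−1}]ᵀ = A·[a_{n−1}, a_{n−2}]ᵀ, so [a_8, a_7]ᵀ = A^7·[a_1, a_0]ᵀ.
A^7 = [[1, −1], [1, 0]], giving [a_8, a_7]ᵀ = [[0], [2]].

0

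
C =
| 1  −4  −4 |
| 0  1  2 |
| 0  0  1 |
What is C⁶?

[[1, −24, −144], [0, 1, 12], [0, 0, 1]]

C = I + N where N = [[0, −4, −4], [0, 0, 2], [0, 0, 0]] is strictly upper-triangular, so N³ = 0.
(I + N)⁶ = I + 6·N + 15·N² = [[1, −24, −144], [0, 1, 12], [0, 0, 1]].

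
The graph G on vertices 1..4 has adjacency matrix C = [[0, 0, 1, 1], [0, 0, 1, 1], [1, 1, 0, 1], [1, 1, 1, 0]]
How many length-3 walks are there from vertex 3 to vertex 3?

The number of length-3 walks from vertex 3 to vertex 3 is entry (3,3) of C³, where C is the adjacency matrix.
C² = [[2, 2, 1, 1], [2, 2, 1, 1], [1, 1, 3, 2], [1, 1, 2, 3]]
C³ = [[2, 2, 5, 5], [2, 2, 5, 5], [5, 5, 4, 5], [5, 5, 5, 4]]

4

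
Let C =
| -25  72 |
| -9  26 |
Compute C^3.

[[-73, 216], [-27, 80]]

tr C = 1 and det C = -2, so the characteristic polynomial is λ² − (1)λ + (-2) with roots -1 and 2.
Eigenvectors give P = [[3, -8], [1, -3]] with P⁻¹ = [[3, -8], [1, -3]], and C = P·diag(-1, 2)·P⁻¹.
Then C^3 = P·diag(-1, 8)·P⁻¹ = [[-3, -64], [-1, -24]] · [[3, -8], [1, -3]] = [[-73, 216], [-27, 80]].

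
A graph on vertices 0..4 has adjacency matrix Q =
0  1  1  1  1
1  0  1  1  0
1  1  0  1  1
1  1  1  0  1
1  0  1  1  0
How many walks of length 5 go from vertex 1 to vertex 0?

The number of length-5 walks from vertex 1 to vertex 0 is entry (1,0) of Q⁵, where Q is the adjacency matrix.
Q² = [[4, 2, 3, 3, 2], [2, 3, 2, 2, 3], [3, 2, 4, 3, 2], [3, 2, 3, 4, 2], [2, 3, 2, 2, 3]]
Q³ = [[10, 10, 11, 11, 10], [10, 6, 10, 10, 6], [11, 10, 10, 11, 10], [11, 10, 11, 10, 10], [10, 6, 10, 10, 6]]
Q⁴ = [[42, 32, 41, 41, 32], [32, 30, 32, 32, 30], [41, 32, 42, 41, 32], [41, 32, 41, 42, 32], [32, 30, 32, 32, 30]]
Q⁵ = [[146, 124, 147, 147, 124], [124, 96, 124, 124, 96], [147, 124, 146, 147, 124], [147, 124, 147, 146, 124], [124, 96, 124, 124, 96]]

124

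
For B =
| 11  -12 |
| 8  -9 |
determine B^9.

tr B = 2 and det B = -3, so the characteristic polynomial is λ² − (2)λ + (-3) with roots -1 and 3.
Eigenvectors give P = [[1, 3], [1, 2]] with P⁻¹ = [[-2, 3], [1, -1]], and B = P·diag(-1, 3)·P⁻¹.
Then B^9 = P·diag(-1, 19683)·P⁻¹ = [[-1, 59049], [-1, 39366]] · [[-2, 3], [1, -1]] = [[59051, -59052], [39368, -39369]].

[[59051, -59052], [39368, -39369]]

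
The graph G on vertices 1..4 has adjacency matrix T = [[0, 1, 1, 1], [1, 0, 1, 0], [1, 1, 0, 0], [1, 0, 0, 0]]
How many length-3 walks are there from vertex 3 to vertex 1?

4

The number of length-3 walks from vertex 3 to vertex 1 is entry (3,1) of T³, where T is the adjacency matrix.
T² = [[3, 1, 1, 0], [1, 2, 1, 1], [1, 1, 2, 1], [0, 1, 1, 1]]
T³ = [[2, 4, 4, 3], [4, 2, 3, 1], [4, 3, 2, 1], [3, 1, 1, 0]]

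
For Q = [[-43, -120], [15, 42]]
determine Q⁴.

tr Q = -1 and det Q = -6, so the characteristic polynomial is λ² − (-1)λ + (-6) with roots 2 and -3.
Eigenvectors give P = [[-8, -3], [3, 1]] with P⁻¹ = [[1, 3], [-3, -8]], and Q = P·diag(2, -3)·P⁻¹.
Then Q⁴ = P·diag(16, 81)·P⁻¹ = [[-128, -243], [48, 81]] · [[1, 3], [-3, -8]] = [[601, 1560], [-195, -504]].

[[601, 1560], [-195, -504]]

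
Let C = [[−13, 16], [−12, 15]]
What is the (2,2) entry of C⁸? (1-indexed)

26241

tr C = 2 and det C = −3, so the characteristic polynomial is λ² − (2)λ + (−3) with roots 3 and −1.
Eigenvectors give P = [[−1, −4], [−1, −3]] with P⁻¹ = [[3, −4], [−1, 1]], and C = P·diag(3, −1)·P⁻¹.
Then C⁸ = P·diag(6561, 1)·P⁻¹ = [[−6561, −4], [−6561, −3]] · [[3, −4], [−1, 1]] = [[−19679, 26240], [−19680, 26241]].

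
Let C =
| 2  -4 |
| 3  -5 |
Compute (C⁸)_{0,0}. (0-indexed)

-764

tr C = -3 and det C = 2, so the characteristic polynomial is λ² − (-3)λ + (2) with roots -2 and -1.
Eigenvectors give P = [[1, 4], [1, 3]] with P⁻¹ = [[-3, 4], [1, -1]], and C = P·diag(-2, -1)·P⁻¹.
Then C⁸ = P·diag(256, 1)·P⁻¹ = [[256, 4], [256, 3]] · [[-3, 4], [1, -1]] = [[-764, 1020], [-765, 1021]].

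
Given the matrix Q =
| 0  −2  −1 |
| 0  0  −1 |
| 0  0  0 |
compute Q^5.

Q is strictly triangular, hence nilpotent: Q^3 = 0, so Q^5 = 0.

[[0, 0, 0], [0, 0, 0], [0, 0, 0]]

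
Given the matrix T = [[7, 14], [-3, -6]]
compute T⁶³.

T² = T (a projection; rank 1, trace 1), so T⁶³ = T.

[[7, 14], [-3, -6]]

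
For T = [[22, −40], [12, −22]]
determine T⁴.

[[16, 0], [0, 16]]

tr T = 0 and det T = −4, so the characteristic polynomial is λ² − (0)λ + (−4) with roots −2 and 2.
Eigenvectors give P = [[5, −2], [3, −1]] with P⁻¹ = [[−1, 2], [−3, 5]], and T = P·diag(−2, 2)·P⁻¹.
Then T⁴ = P·diag(16, 16)·P⁻¹ = [[80, −32], [48, −16]] · [[−1, 2], [−3, 5]] = [[16, 0], [0, 16]].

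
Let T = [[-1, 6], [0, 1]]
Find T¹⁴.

[[1, 0], [0, 1]]

T² = I (check: tr T = 0 and det T = -1), so T¹⁴ = I since 14 is even.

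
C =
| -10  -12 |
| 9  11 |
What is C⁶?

[[-188, -252], [189, 253]]

tr C = 1 and det C = -2, so the characteristic polynomial is λ² − (1)λ + (-2) with roots 2 and -1.
Eigenvectors give P = [[1, 4], [-1, -3]] with P⁻¹ = [[-3, -4], [1, 1]], and C = P·diag(2, -1)·P⁻¹.
Then C⁶ = P·diag(64, 1)·P⁻¹ = [[64, 4], [-64, -3]] · [[-3, -4], [1, 1]] = [[-188, -252], [189, 253]].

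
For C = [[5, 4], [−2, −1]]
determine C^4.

tr C = 4 and det C = 3, so the characteristic polynomial is λ² − (4)λ + (3) with roots 1 and 3.
Eigenvectors give P = [[−1, −2], [1, 1]] with P⁻¹ = [[1, 2], [−1, −1]], and C = P·diag(1, 3)·P⁻¹.
Then C^4 = P·diag(1, 81)·P⁻¹ = [[−1, −162], [1, 81]] · [[1, 2], [−1, −1]] = [[161, 160], [−80, −79]].

[[161, 160], [−80, −79]]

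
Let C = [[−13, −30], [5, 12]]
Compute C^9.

[[−60073, −121170], [20195, 40902]]

tr C = −1 and det C = −6, so the characteristic polynomial is λ² − (−1)λ + (−6) with roots 2 and −3.
Eigenvectors give P = [[−2, 3], [1, −1]] with P⁻¹ = [[1, 3], [1, 2]], and C = P·diag(2, −3)·P⁻¹.
Then C^9 = P·diag(512, −19683)·P⁻¹ = [[−1024, −59049], [512, 19683]] · [[1, 3], [1, 2]] = [[−60073, −121170], [20195, 40902]].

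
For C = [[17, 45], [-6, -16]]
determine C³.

[[53, 135], [-18, -46]]

tr C = 1 and det C = -2, so the characteristic polynomial is λ² − (1)λ + (-2) with roots -1 and 2.
Eigenvectors give P = [[-5, -3], [2, 1]] with P⁻¹ = [[1, 3], [-2, -5]], and C = P·diag(-1, 2)·P⁻¹.
Then C³ = P·diag(-1, 8)·P⁻¹ = [[5, -24], [-2, 8]] · [[1, 3], [-2, -5]] = [[53, 135], [-18, -46]].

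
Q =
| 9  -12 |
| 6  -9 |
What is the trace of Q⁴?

tr Q = 0 and det Q = -9, so the characteristic polynomial is λ² − (0)λ + (-9) with roots -3 and 3.
Eigenvectors give P = [[-1, 2], [-1, 1]] with P⁻¹ = [[1, -2], [1, -1]], and Q = P·diag(-3, 3)·P⁻¹.
Then Q⁴ = P·diag(81, 81)·P⁻¹ = [[-81, 162], [-81, 81]] · [[1, -2], [1, -1]] = [[81, 0], [0, 81]].

162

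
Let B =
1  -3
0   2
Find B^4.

[[1, -45], [0, 16]]

B^2 = [[1, -9], [0, 4]]
B^3 = [[1, -21], [0, 8]]
B^4 = [[1, -45], [0, 16]]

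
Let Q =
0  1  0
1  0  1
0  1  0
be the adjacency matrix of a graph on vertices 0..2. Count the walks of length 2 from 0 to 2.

The number of length-2 walks from vertex 0 to vertex 2 is entry (0,2) of Q², where Q is the adjacency matrix.
Q² = [[1, 0, 1], [0, 2, 0], [1, 0, 1]]

1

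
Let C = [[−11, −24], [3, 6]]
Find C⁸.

tr C = −5 and det C = 6, so the characteristic polynomial is λ² − (−5)λ + (6) with roots −2 and −3.
Eigenvectors give P = [[−8, −3], [3, 1]] with P⁻¹ = [[1, 3], [−3, −8]], and C = P·diag(−2, −3)·P⁻¹.
Then C⁸ = P·diag(256, 6561)·P⁻¹ = [[−2048, −19683], [768, 6561]] · [[1, 3], [−3, −8]] = [[57001, 151320], [−18915, −50184]].

[[57001, 151320], [−18915, −50184]]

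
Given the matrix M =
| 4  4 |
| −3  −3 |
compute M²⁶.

[[4, 4], [−3, −3]]

M² = M (a projection; rank 1, trace 1), so M²⁶ = M.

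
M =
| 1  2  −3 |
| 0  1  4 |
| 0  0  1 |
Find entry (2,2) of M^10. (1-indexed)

M = I + N where N = [[0, 2, −3], [0, 0, 4], [0, 0, 0]] is strictly upper-triangular, so N^3 = 0.
(I + N)^10 = I + 10·N + 45·N^2 = [[1, 20, 330], [0, 1, 40], [0, 0, 1]].

1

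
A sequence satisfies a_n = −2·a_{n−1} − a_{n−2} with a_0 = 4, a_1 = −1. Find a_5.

With companion matrix A = [[−2, −1], [1, 0]], [a_n, a_{n−1}]ᵀ = A·[a_{n−1}, a_{n−2}]ᵀ, so [a_5, a_4]ᵀ = A^4·[a_1, a_0]ᵀ.
A^4 = [[5, 4], [−4, −3]], giving [a_5, a_4]ᵀ = [[11], [−8]].

11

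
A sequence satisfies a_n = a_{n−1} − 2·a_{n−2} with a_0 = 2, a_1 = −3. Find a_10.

With companion matrix C = [[1, −2], [1, 0]], [a_n, a_{n−1}]ᵀ = C·[a_{n−1}, a_{n−2}]ᵀ, so [a_10, a_9]ᵀ = C^9·[a_1, a_0]ᵀ.
C^9 = [[−11, 34], [−17, 6]], giving [a_10, a_9]ᵀ = [[101], [63]].

101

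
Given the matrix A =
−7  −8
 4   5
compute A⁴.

tr A = −2 and det A = −3, so the characteristic polynomial is λ² − (−2)λ + (−3) with roots 1 and −3.
Eigenvectors give P = [[−1, 2], [1, −1]] with P⁻¹ = [[1, 2], [1, 1]], and A = P·diag(1, −3)·P⁻¹.
Then A⁴ = P·diag(1, 81)·P⁻¹ = [[−1, 162], [1, −81]] · [[1, 2], [1, 1]] = [[161, 160], [−80, −79]].

[[161, 160], [−80, −79]]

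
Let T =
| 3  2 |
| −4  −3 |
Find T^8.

T² = I (check: tr T = 0 and det T = −1), so T^8 = I since 8 is even.

[[1, 0], [0, 1]]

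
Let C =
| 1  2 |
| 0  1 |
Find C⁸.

C = I + N where N = [[0, 2], [0, 0]] is strictly upper-triangular, so N² = 0.
(I + N)⁸ = I + 8·N = [[1, 16], [0, 1]].

[[1, 16], [0, 1]]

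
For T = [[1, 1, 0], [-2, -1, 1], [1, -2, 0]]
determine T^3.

[[0, -3, 0], [6, 6, -3], [-3, 6, 3]]

T^2 = [[-1, 0, 1], [1, -3, -1], [5, 3, -2]]
T^3 = [[0, -3, 0], [6, 6, -3], [-3, 6, 3]]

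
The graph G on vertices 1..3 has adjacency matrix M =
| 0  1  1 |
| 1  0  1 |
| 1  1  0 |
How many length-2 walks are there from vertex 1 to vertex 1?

2

The number of length-2 walks from vertex 1 to vertex 1 is entry (1,1) of M², where M is the adjacency matrix.
M² = [[2, 1, 1], [1, 2, 1], [1, 1, 2]]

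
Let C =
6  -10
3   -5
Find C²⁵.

C² = C (a projection; rank 1, trace 1), so C²⁵ = C.

[[6, -10], [3, -5]]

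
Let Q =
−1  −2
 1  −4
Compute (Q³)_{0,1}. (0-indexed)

−38

tr Q = −5 and det Q = 6, so the characteristic polynomial is λ² − (−5)λ + (6) with roots −2 and −3.
Eigenvectors give P = [[2, −1], [1, −1]] with P⁻¹ = [[1, −1], [1, −2]], and Q = P·diag(−2, −3)·P⁻¹.
Then Q³ = P·diag(−8, −27)·P⁻¹ = [[−16, 27], [−8, 27]] · [[1, −1], [1, −2]] = [[11, −38], [19, −46]].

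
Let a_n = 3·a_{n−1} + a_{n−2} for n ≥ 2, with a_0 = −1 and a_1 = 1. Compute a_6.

251

With companion matrix A = [[3, 1], [1, 0]], [a_n, a_{n−1}]ᵀ = A·[a_{n−1}, a_{n−2}]ᵀ, so [a_6, a_5]ᵀ = A⁵·[a_1, a_0]ᵀ.
A⁵ = [[360, 109], [109, 33]], giving [a_6, a_5]ᵀ = [[251], [76]].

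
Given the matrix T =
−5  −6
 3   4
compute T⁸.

[[511, 510], [−255, −254]]

tr T = −1 and det T = −2, so the characteristic polynomial is λ² − (−1)λ + (−2) with roots 1 and −2.
Eigenvectors give P = [[−1, −2], [1, 1]] with P⁻¹ = [[1, 2], [−1, −1]], and T = P·diag(1, −2)·P⁻¹.
Then T⁸ = P·diag(1, 256)·P⁻¹ = [[−1, −512], [1, 256]] · [[1, 2], [−1, −1]] = [[511, 510], [−255, −254]].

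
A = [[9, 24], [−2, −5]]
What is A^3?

tr A = 4 and det A = 3, so the characteristic polynomial is λ² − (4)λ + (3) with roots 3 and 1.
Eigenvectors give P = [[4, 3], [−1, −1]] with P⁻¹ = [[1, 3], [−1, −4]], and A = P·diag(3, 1)·P⁻¹.
Then A^3 = P·diag(27, 1)·P⁻¹ = [[108, 3], [−27, −1]] · [[1, 3], [−1, −4]] = [[105, 312], [−26, −77]].

[[105, 312], [−26, −77]]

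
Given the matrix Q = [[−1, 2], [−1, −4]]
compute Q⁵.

tr Q = −5 and det Q = 6, so the characteristic polynomial is λ² − (−5)λ + (6) with roots −2 and −3.
Eigenvectors give P = [[−2, −1], [1, 1]] with P⁻¹ = [[−1, −1], [1, 2]], and Q = P·diag(−2, −3)·P⁻¹.
Then Q⁵ = P·diag(−32, −243)·P⁻¹ = [[64, 243], [−32, −243]] · [[−1, −1], [1, 2]] = [[179, 422], [−211, −454]].

[[179, 422], [−211, −454]]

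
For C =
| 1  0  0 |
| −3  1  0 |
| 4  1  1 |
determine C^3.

[[1, 0, 0], [−9, 1, 0], [3, 3, 1]]

C = I + N where N = [[0, 0, 0], [−3, 0, 0], [4, 1, 0]] is strictly lower-triangular, so N^3 = 0.
(I + N)^3 = I + 3·N + 3·N^2 = [[1, 0, 0], [−9, 1, 0], [3, 3, 1]].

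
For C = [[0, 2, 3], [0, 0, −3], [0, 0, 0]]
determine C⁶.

C is strictly triangular, hence nilpotent: C³ = 0, so C⁶ = 0.

[[0, 0, 0], [0, 0, 0], [0, 0, 0]]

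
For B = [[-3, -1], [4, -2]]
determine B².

[[5, 5], [-20, 0]]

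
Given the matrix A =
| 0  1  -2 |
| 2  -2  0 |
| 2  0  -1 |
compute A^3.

[[0, 2, 2], [4, -16, 12], [-2, -6, 7]]

A^2 = [[-2, -2, 2], [-4, 6, -4], [-2, 2, -3]]
A^3 = [[0, 2, 2], [4, -16, 12], [-2, -6, 7]]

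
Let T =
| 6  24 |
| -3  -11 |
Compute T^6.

[[-5256, -15960], [1995, 6049]]

tr T = -5 and det T = 6, so the characteristic polynomial is λ² − (-5)λ + (6) with roots -2 and -3.
Eigenvectors give P = [[3, -8], [-1, 3]] with P⁻¹ = [[3, 8], [1, 3]], and T = P·diag(-2, -3)·P⁻¹.
Then T^6 = P·diag(64, 729)·P⁻¹ = [[192, -5832], [-64, 2187]] · [[3, 8], [1, 3]] = [[-5256, -15960], [1995, 6049]].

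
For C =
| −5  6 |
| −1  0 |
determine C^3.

[[−65, 114], [−19, 30]]

tr C = −5 and det C = 6, so the characteristic polynomial is λ² − (−5)λ + (6) with roots −3 and −2.
Eigenvectors give P = [[3, 2], [1, 1]] with P⁻¹ = [[1, −2], [−1, 3]], and C = P·diag(−3, −2)·P⁻¹.
Then C^3 = P·diag(−27, −8)·P⁻¹ = [[−81, −16], [−27, −8]] · [[1, −2], [−1, 3]] = [[−65, 114], [−19, 30]].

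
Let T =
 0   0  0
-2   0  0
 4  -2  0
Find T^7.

T is strictly triangular, hence nilpotent: T^3 = 0, so T^7 = 0.

[[0, 0, 0], [0, 0, 0], [0, 0, 0]]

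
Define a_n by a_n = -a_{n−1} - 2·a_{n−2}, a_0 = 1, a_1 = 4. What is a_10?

With companion matrix B = [[-1, -2], [1, 0]], [a_n, a_{n−1}]ᵀ = B·[a_{n−1}, a_{n−2}]ᵀ, so [a_10, a_9]ᵀ = B⁹·[a_1, a_0]ᵀ.
B⁹ = [[11, 34], [-17, -6]], giving [a_10, a_9]ᵀ = [[78], [-74]].

78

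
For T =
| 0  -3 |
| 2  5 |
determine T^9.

[[-37830, -57513], [38342, 58025]]

tr T = 5 and det T = 6, so the characteristic polynomial is λ² − (5)λ + (6) with roots 3 and 2.
Eigenvectors give P = [[-1, 3], [1, -2]] with P⁻¹ = [[2, 3], [1, 1]], and T = P·diag(3, 2)·P⁻¹.
Then T^9 = P·diag(19683, 512)·P⁻¹ = [[-19683, 1536], [19683, -1024]] · [[2, 3], [1, 1]] = [[-37830, -57513], [38342, 58025]].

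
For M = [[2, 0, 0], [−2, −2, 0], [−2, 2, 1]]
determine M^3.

[[8, 0, 0], [−8, −8, 0], [−18, 6, 1]]

M^2 = [[4, 0, 0], [0, 4, 0], [−10, −2, 1]]
M^3 = [[8, 0, 0], [−8, −8, 0], [−18, 6, 1]]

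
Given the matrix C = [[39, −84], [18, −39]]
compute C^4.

tr C = 0 and det C = −9, so the characteristic polynomial is λ² − (0)λ + (−9) with roots −3 and 3.
Eigenvectors give P = [[2, 7], [1, 3]] with P⁻¹ = [[−3, 7], [1, −2]], and C = P·diag(−3, 3)·P⁻¹.
Then C^4 = P·diag(81, 81)·P⁻¹ = [[162, 567], [81, 243]] · [[−3, 7], [1, −2]] = [[81, 0], [0, 81]].

[[81, 0], [0, 81]]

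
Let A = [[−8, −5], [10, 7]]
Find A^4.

tr A = −1 and det A = −6, so the characteristic polynomial is λ² − (−1)λ + (−6) with roots −3 and 2.
Eigenvectors give P = [[−1, 1], [1, −2]] with P⁻¹ = [[−2, −1], [−1, −1]], and A = P·diag(−3, 2)·P⁻¹.
Then A^4 = P·diag(81, 16)·P⁻¹ = [[−81, 16], [81, −32]] · [[−2, −1], [−1, −1]] = [[146, 65], [−130, −49]].

[[146, 65], [−130, −49]]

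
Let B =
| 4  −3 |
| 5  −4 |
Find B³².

[[1, 0], [0, 1]]

B² = I (check: tr B = 0 and det B = −1), so B³² = I since 32 is even.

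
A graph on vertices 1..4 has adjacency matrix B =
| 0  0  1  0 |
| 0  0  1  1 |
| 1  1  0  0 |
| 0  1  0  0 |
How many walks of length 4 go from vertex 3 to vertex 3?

The number of length-4 walks from vertex 3 to vertex 3 is entry (3,3) of B⁴, where B is the adjacency matrix.
B² = [[1, 1, 0, 0], [1, 2, 0, 0], [0, 0, 2, 1], [0, 0, 1, 1]]
B³ = [[0, 0, 2, 1], [0, 0, 3, 2], [2, 3, 0, 0], [1, 2, 0, 0]]
B⁴ = [[2, 3, 0, 0], [3, 5, 0, 0], [0, 0, 5, 3], [0, 0, 3, 2]]

5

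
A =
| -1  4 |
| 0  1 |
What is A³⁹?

[[-1, 4], [0, 1]]

A² = I (check: tr A = 0 and det A = -1), so A³⁹ = A since 39 is odd.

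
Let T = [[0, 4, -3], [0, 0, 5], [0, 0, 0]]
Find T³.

T is strictly triangular, hence nilpotent: T³ = 0, so T³ = 0.

[[0, 0, 0], [0, 0, 0], [0, 0, 0]]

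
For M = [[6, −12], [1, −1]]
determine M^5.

tr M = 5 and det M = 6, so the characteristic polynomial is λ² − (5)λ + (6) with roots 3 and 2.
Eigenvectors give P = [[4, −3], [1, −1]] with P⁻¹ = [[1, −3], [1, −4]], and M = P·diag(3, 2)·P⁻¹.
Then M^5 = P·diag(243, 32)·P⁻¹ = [[972, −96], [243, −32]] · [[1, −3], [1, −4]] = [[876, −2532], [211, −601]].

[[876, −2532], [211, −601]]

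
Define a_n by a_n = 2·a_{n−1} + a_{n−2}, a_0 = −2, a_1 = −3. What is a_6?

With companion matrix T = [[2, 1], [1, 0]], [a_n, a_{n−1}]ᵀ = T·[a_{n−1}, a_{n−2}]ᵀ, so [a_6, a_5]ᵀ = T⁵·[a_1, a_0]ᵀ.
T⁵ = [[70, 29], [29, 12]], giving [a_6, a_5]ᵀ = [[−268], [−111]].

−268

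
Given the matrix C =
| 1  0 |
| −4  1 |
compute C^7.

[[1, 0], [−28, 1]]

C = I + N where N = [[0, 0], [−4, 0]] is strictly lower-triangular, so N^2 = 0.
(I + N)^7 = I + 7·N = [[1, 0], [−28, 1]].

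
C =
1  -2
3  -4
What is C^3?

tr C = -3 and det C = 2, so the characteristic polynomial is λ² − (-3)λ + (2) with roots -2 and -1.
Eigenvectors give P = [[2, 1], [3, 1]] with P⁻¹ = [[-1, 1], [3, -2]], and C = P·diag(-2, -1)·P⁻¹.
Then C^3 = P·diag(-8, -1)·P⁻¹ = [[-16, -1], [-24, -1]] · [[-1, 1], [3, -2]] = [[13, -14], [21, -22]].

[[13, -14], [21, -22]]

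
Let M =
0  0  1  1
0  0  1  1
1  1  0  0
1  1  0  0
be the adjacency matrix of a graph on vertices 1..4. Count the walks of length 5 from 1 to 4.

16

The number of length-5 walks from vertex 1 to vertex 4 is entry (1,4) of M^5, where M is the adjacency matrix.
M^2 = [[2, 2, 0, 0], [2, 2, 0, 0], [0, 0, 2, 2], [0, 0, 2, 2]]
M^3 = [[0, 0, 4, 4], [0, 0, 4, 4], [4, 4, 0, 0], [4, 4, 0, 0]]
M^4 = [[8, 8, 0, 0], [8, 8, 0, 0], [0, 0, 8, 8], [0, 0, 8, 8]]
M^5 = [[0, 0, 16, 16], [0, 0, 16, 16], [16, 16, 0, 0], [16, 16, 0, 0]]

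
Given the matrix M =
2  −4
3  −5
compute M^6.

tr M = −3 and det M = 2, so the characteristic polynomial is λ² − (−3)λ + (2) with roots −2 and −1.
Eigenvectors give P = [[1, 4], [1, 3]] with P⁻¹ = [[−3, 4], [1, −1]], and M = P·diag(−2, −1)·P⁻¹.
Then M^6 = P·diag(64, 1)·P⁻¹ = [[64, 4], [64, 3]] · [[−3, 4], [1, −1]] = [[−188, 252], [−189, 253]].

[[−188, 252], [−189, 253]]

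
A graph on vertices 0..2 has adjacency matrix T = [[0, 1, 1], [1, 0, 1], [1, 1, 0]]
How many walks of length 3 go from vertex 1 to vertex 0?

The number of length-3 walks from vertex 1 to vertex 0 is entry (1,0) of T³, where T is the adjacency matrix.
T² = [[2, 1, 1], [1, 2, 1], [1, 1, 2]]
T³ = [[2, 3, 3], [3, 2, 3], [3, 3, 2]]

3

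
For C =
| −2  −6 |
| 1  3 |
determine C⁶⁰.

C² = C (a projection; rank 1, trace 1), so C⁶⁰ = C.

[[−2, −6], [1, 3]]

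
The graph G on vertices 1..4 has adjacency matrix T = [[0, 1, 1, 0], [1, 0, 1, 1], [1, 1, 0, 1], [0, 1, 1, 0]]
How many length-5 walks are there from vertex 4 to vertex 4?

The number of length-5 walks from vertex 4 to vertex 4 is entry (4,4) of T^5, where T is the adjacency matrix.
T^2 = [[2, 1, 1, 2], [1, 3, 2, 1], [1, 2, 3, 1], [2, 1, 1, 2]]
T^3 = [[2, 5, 5, 2], [5, 4, 5, 5], [5, 5, 4, 5], [2, 5, 5, 2]]
T^4 = [[10, 9, 9, 10], [9, 15, 14, 9], [9, 14, 15, 9], [10, 9, 9, 10]]
T^5 = [[18, 29, 29, 18], [29, 32, 33, 29], [29, 33, 32, 29], [18, 29, 29, 18]]

18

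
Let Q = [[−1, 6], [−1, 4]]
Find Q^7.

tr Q = 3 and det Q = 2, so the characteristic polynomial is λ² − (3)λ + (2) with roots 1 and 2.
Eigenvectors give P = [[−3, 2], [−1, 1]] with P⁻¹ = [[−1, 2], [−1, 3]], and Q = P·diag(1, 2)·P⁻¹.
Then Q^7 = P·diag(1, 128)·P⁻¹ = [[−3, 256], [−1, 128]] · [[−1, 2], [−1, 3]] = [[−253, 762], [−127, 382]].

[[−253, 762], [−127, 382]]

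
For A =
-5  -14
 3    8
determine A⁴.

[[-89, -210], [45, 106]]

tr A = 3 and det A = 2, so the characteristic polynomial is λ² − (3)λ + (2) with roots 2 and 1.
Eigenvectors give P = [[-2, 7], [1, -3]] with P⁻¹ = [[3, 7], [1, 2]], and A = P·diag(2, 1)·P⁻¹.
Then A⁴ = P·diag(16, 1)·P⁻¹ = [[-32, 7], [16, -3]] · [[3, 7], [1, 2]] = [[-89, -210], [45, 106]].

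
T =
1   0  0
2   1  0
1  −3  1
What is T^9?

T = I + N where N = [[0, 0, 0], [2, 0, 0], [1, −3, 0]] is strictly lower-triangular, so N^3 = 0.
(I + N)^9 = I + 9·N + 36·N^2 = [[1, 0, 0], [18, 1, 0], [−207, −27, 1]].

[[1, 0, 0], [18, 1, 0], [−207, −27, 1]]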